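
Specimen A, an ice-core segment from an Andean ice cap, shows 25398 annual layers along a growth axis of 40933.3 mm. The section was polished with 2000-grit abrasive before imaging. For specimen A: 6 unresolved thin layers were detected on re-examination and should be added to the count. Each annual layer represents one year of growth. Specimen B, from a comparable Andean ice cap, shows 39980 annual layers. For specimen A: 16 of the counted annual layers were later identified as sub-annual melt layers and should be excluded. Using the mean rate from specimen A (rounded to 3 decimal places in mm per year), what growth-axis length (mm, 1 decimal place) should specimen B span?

64447.8 mm

Specimen A: after corrections the count is 25398 − 16 + 6 = 25388 annual layers.
A: 40933.3 mm over 25388 years gives 40933.3 / 25388 ≈ 1.612 mm/year.
Length of B = 1.612 × 39980 = 64447.8 mm.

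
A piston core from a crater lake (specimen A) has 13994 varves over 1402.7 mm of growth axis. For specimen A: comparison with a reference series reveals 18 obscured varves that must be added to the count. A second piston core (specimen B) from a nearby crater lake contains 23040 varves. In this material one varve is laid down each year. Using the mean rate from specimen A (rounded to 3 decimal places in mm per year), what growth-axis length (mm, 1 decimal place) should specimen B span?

2304.0 mm

Specimen A: true varve count = 13994 + 18 = 14012.
A: 1402.7 mm over 14012 years gives 1402.7 / 14012 ≈ 0.100 mm/yr.
B's length ≈ 0.100 × 23040 = 2304.0 mm.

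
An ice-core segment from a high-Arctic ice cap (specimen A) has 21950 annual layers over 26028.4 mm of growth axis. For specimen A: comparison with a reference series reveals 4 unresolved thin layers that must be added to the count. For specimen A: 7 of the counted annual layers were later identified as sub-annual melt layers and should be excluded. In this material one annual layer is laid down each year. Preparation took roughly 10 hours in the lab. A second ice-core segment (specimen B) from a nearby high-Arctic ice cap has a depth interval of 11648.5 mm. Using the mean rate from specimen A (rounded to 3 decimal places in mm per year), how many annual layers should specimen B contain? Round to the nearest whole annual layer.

Specimen A: true annual layer count = 21950 − 7 + 4 = 21947.
A: Mean rate = 26028.4 mm / 21947 years ≈ 1.186 mm/yr.
Specimen B: 11648.5 mm / 1.186 mm per year = 9821.67 years ≈ 9822 annual layers.

9822 annual layers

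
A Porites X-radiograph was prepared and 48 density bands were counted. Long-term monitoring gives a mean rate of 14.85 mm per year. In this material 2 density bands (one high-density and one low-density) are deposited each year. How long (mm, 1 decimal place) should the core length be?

356.4 mm

With 2 density bands per year, 48 / 2 = 24 years.
Predicted length = 14.85 mm/year × 24 years = 356.4 mm.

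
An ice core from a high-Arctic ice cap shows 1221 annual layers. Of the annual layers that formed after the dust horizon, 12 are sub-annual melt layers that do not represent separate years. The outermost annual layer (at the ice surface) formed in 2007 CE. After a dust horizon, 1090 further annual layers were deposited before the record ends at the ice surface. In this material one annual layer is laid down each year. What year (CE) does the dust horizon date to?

929 CE

There are 1090 annual layers younger than the dust horizon.
Removing the 12 false annual layers leaves 1090 − 12 = 1078 true annual layers beyond the dust horizon.
Counting back 1078 years from 2007 CE places the dust horizon in 2007 − 1078 = 929 CE.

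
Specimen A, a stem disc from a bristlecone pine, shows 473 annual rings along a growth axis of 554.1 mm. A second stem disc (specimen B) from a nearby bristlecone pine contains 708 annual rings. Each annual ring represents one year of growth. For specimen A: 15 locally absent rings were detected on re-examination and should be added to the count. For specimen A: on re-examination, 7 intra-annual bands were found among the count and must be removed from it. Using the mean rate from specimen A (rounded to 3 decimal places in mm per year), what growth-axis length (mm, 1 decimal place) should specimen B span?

815.6 mm

Specimen A: correcting the raw count gives 473 − 7 + 15 = 481 true annual rings.
A: Mean rate = 554.1 mm / 481 years ≈ 1.152 mm/year.
Length of B = 1.152 × 708 = 815.6 mm.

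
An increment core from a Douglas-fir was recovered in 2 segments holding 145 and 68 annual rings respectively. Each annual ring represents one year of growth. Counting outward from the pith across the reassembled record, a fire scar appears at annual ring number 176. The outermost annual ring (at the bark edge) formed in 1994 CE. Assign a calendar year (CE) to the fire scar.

1957 CE

Total annual rings = 145 + 68 = 213.
Between annual ring 176 and the bark edge there are 213 − 176 = 37 annual rings.
The annual ring at the bark edge is 1994 CE, so the fire scar dates to 1994 − 37 = 1957 CE.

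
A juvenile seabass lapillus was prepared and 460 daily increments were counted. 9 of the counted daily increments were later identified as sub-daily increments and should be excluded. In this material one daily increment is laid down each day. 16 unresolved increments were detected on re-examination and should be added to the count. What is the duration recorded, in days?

True daily increment count = 460 − 9 + 16 = 467.
One daily increment per day makes the duration 467 days.

467 d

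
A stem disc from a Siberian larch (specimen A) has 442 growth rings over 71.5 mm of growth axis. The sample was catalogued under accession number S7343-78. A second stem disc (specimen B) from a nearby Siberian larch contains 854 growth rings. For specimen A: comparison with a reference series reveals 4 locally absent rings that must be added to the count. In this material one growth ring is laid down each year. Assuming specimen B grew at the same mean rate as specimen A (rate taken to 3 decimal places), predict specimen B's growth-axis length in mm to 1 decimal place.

Specimen A: correcting the raw count gives 442 + 4 = 446 true growth rings.
A: Mean rate = 71.5 mm / 446 years ≈ 0.160 mm/year.
For B, 0.160 mm/year × 854 years = 136.6 mm.

136.6 mm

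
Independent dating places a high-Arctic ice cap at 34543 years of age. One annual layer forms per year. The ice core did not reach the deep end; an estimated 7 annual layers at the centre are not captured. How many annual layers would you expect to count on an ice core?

34536 annual layers

At one annual layer per year, 34543 years correspond to 34543 annual layers.
34543 − 7 missed = 34536 annual layers expected in the prepared section.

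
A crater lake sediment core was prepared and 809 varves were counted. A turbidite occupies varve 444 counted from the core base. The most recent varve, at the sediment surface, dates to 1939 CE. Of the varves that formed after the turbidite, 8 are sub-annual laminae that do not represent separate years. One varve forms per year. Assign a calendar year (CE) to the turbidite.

Between varve 444 and the sediment surface there are 809 − 444 = 365 varves.
Removing the 8 false varves leaves 365 − 8 = 357 true varves beyond the turbidite.
Counting back 357 years from 1939 CE places the turbidite in 1939 − 357 = 1582 CE.

1582 CE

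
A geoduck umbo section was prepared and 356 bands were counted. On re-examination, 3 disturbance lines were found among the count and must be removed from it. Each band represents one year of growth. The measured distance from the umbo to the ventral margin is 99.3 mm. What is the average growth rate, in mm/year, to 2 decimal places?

After corrections the count is 356 − 3 = 353 bands.
Mean rate = 99.3 mm / 353 years ≈ 0.28 mm/year.

0.28 mm/year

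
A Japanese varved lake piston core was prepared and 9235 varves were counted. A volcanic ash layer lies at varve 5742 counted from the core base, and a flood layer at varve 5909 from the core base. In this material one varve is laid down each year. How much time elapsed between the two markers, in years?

167 yr

5909 − 5742 = 167 varves lie between the two events.
One varve per year makes the interval 167 years.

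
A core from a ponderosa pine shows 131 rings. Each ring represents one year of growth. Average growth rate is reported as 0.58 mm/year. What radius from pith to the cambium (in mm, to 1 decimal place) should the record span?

The record spans 131 years at 0.58 mm per year.
Length ≈ 0.58 × 131 = 76.0 mm.

76.0 mm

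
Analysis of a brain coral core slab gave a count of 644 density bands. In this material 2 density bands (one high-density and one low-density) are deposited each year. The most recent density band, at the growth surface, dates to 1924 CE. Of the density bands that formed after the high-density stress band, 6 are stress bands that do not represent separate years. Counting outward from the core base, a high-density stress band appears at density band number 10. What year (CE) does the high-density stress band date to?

644 − 10 = 634 density bands lie beyond the high-density stress band toward the growth surface.
Removing the 6 false density bands leaves 634 − 6 = 628 true density bands beyond the high-density stress band.
628 density bands at 2 per year is 628 / 2 = 314 years.
The density band at the growth surface is 1924 CE, so the high-density stress band dates to 1924 − 314 = 1610 CE.

1610 CE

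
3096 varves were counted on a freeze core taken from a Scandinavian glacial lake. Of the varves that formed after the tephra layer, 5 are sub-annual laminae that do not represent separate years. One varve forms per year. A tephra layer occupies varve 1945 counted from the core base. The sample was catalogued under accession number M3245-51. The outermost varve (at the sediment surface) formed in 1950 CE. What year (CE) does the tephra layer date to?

Between varve 1945 and the sediment surface there are 3096 − 1945 = 1151 varves.
Excluding 5 false varves: 1151 − 5 = 1146.
Counting back 1146 years from 1950 CE places the tephra layer in 1950 − 1146 = 804 CE.

804 CE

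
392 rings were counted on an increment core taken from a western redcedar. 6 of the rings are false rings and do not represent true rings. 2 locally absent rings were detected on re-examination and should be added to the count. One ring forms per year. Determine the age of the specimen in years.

388 years

Adjusted count: 392 − 6 + 2 = 388 rings.
With a one-to-one ring periodicity this is 388 years.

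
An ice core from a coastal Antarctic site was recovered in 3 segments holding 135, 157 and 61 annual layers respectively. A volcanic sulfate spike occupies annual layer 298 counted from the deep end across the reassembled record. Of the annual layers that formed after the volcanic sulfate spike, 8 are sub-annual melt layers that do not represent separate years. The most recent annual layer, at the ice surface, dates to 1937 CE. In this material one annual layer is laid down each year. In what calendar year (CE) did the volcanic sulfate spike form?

1890 CE

Total annual layers = 135 + 157 + 61 = 353.
353 − 298 = 55 annual layers lie beyond the volcanic sulfate spike toward the ice surface.
Excluding 8 false annual layers: 55 − 8 = 47.
1937 − 47 = 1890 CE.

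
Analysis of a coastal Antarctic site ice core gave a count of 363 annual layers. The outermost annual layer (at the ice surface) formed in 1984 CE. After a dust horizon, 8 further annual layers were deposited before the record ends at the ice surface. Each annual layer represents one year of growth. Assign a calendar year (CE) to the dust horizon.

1976 CE

There are 8 annual layers younger than the dust horizon.
The annual layer at the ice surface is 1984 CE, so the dust horizon dates to 1984 − 8 = 1976 CE.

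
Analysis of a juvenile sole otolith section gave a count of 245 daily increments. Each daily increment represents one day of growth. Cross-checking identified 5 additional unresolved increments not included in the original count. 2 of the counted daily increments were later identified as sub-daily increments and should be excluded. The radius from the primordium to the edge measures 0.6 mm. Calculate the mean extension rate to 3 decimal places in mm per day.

0.002 mm per day

Correcting the raw count gives 245 − 2 + 5 = 248 true daily increments.
0.6 mm over 248 days gives 0.6 / 248 ≈ 0.002 mm per day.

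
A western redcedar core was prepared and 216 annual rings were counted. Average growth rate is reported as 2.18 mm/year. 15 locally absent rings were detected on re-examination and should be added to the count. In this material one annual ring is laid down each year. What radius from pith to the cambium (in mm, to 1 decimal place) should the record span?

Adjusted count: 216 + 15 = 231 annual rings.
Length ≈ 2.18 × 231 = 503.6 mm.

503.6 mm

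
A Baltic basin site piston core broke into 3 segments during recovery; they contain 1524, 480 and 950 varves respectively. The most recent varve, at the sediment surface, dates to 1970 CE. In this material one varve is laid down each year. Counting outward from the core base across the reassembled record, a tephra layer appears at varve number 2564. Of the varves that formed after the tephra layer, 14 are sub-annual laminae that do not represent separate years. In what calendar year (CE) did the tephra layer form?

Total varves = 1524 + 480 + 950 = 2954.
2954 − 2564 = 390 varves lie beyond the tephra layer toward the sediment surface.
390 − 14 false = 376 true varves after the tephra layer.
1970 − 376 = 1594 CE.

1594 CE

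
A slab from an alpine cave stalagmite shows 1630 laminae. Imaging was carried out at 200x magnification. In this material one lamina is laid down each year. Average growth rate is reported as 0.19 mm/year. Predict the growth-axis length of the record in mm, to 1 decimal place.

The record spans 1630 years at 0.19 mm per year.
Predicted length = 0.19 mm/year × 1630 years = 309.7 mm.

309.7 mm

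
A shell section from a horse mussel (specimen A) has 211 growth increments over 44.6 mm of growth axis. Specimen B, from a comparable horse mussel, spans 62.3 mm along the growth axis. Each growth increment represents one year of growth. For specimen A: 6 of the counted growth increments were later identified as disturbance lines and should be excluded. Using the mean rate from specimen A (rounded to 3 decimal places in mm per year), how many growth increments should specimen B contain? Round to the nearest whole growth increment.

286 growth increments

Specimen A: adjusted count: 211 − 6 = 205 growth increments.
A: Mean rate = 44.6 mm / 205 years ≈ 0.218 mm/year.
Specimen B: 62.3 mm / 0.218 mm per year = 285.78 years ≈ 286 growth increments.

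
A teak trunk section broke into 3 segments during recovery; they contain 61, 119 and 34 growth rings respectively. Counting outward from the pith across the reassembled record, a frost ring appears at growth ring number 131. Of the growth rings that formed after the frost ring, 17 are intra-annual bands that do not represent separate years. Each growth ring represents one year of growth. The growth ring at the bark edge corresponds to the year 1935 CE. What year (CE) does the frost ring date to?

Total growth rings = 61 + 119 + 34 = 214.
The frost ring sits at growth ring 131 from the pith, so 214 − 131 = 83 growth rings formed after it.
83 − 17 false = 66 true growth rings after the frost ring.
The growth ring at the bark edge is 1935 CE, so the frost ring dates to 1935 − 66 = 1869 CE.

1869 CE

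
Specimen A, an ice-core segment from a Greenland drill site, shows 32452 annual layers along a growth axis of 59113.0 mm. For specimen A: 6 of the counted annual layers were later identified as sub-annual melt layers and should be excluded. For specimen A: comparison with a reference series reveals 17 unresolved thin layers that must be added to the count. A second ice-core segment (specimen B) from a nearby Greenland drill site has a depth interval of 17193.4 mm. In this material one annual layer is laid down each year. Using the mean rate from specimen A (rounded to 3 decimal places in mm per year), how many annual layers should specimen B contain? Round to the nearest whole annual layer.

9442 annual layers

Specimen A: true annual layer count = 32452 − 6 + 17 = 32463.
A: 59113.0 mm over 32463 years gives 59113.0 / 32463 ≈ 1.821 mm per year.
B spans 17193.4 / 1.821 = 9441.74 years ≈ 9442 annual layers.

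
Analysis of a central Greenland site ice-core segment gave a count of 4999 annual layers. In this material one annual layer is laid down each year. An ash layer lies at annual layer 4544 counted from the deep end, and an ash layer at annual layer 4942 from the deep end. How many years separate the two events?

The two markers are separated by 4942 − 4544 = 398 annual layers.
That is 398 years at one annual layer per year.

398 years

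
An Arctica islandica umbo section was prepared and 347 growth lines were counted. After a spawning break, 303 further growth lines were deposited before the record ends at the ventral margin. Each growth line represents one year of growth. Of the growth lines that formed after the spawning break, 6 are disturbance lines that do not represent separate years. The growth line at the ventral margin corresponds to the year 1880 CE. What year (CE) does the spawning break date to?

There are 303 growth lines younger than the spawning break.
Excluding 6 false growth lines: 303 − 6 = 297.
Counting back 297 years from 1880 CE places the spawning break in 1880 − 297 = 1583 CE.

1583 CE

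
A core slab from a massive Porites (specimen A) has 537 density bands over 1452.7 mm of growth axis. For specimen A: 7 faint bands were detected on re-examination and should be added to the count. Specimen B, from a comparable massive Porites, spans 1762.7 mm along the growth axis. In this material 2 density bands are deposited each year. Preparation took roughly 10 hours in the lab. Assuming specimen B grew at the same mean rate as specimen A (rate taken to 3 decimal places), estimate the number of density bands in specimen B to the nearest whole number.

660 density bands

Specimen A: correcting the raw count gives 537 + 7 = 544 true density bands.
Specimen A: with 2 density bands per year, 544 / 2 = 272 years.
A: 1452.7 mm over 272 years gives 1452.7 / 272 ≈ 5.341 mm/yr.
For B, 1762.7 / 5.341 = 330.03 years; at 2 density bands per year that is 330.03 × 2 ≈ 660 density bands.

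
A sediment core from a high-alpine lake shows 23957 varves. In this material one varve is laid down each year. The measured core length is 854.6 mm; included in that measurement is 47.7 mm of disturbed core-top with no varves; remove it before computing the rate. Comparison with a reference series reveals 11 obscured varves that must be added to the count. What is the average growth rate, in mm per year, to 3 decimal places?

True varve count = 23957 + 11 = 23968.
The growth record spans 854.6 − 47.7 = 806.9 mm.
806.9 mm over 23968 years gives 806.9 / 23968 ≈ 0.034 mm per year.

0.034 mm per year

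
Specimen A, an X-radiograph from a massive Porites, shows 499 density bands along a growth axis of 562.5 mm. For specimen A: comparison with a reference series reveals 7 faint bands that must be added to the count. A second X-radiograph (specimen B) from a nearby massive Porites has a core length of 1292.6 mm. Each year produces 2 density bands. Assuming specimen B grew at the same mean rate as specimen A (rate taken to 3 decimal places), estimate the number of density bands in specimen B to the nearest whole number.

Specimen A: correcting the raw count gives 499 + 7 = 506 true density bands.
Specimen A: with 2 density bands per year, 506 / 2 = 253 years.
A: Mean rate = 562.5 mm / 253 years ≈ 2.223 mm per year.
B spans 1292.6 / 2.223 = 581.47 years; at 2 density bands per year that is 581.47 × 2 ≈ 1163 density bands.

1163 density bands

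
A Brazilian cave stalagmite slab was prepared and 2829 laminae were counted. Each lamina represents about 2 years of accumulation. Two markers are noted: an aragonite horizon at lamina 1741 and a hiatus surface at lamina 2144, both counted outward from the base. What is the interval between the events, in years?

806 years

2144 − 1741 = 403 laminae lie between the two events.
Multiplying by 2 years per lamina: 403 × 2 = 806 years.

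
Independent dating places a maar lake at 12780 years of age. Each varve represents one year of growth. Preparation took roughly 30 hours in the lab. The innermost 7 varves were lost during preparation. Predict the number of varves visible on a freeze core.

12773 varves

At one varve per year, 12780 years correspond to 12780 varves.
Subtracting the 7 varves not captured gives 12780 − 7 = 12773 varves in the record.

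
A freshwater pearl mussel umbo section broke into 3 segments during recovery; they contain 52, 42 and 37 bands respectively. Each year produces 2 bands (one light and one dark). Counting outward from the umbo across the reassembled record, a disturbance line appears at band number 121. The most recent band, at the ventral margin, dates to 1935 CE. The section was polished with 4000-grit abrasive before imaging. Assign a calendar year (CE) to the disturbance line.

1930 CE

Total bands = 52 + 42 + 37 = 131.
131 − 121 = 10 bands lie beyond the disturbance line toward the ventral margin.
Dividing by 2 bands per year: 10 / 2 = 5 years.
Counting back 5 years from 1935 CE places the disturbance line in 1935 − 5 = 1930 CE.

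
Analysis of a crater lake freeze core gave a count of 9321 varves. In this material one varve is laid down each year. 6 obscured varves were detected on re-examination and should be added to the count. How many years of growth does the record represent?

9327 years

Adjusted count: 9321 + 6 = 9327 varves.
One varve per year makes the duration 9327 years.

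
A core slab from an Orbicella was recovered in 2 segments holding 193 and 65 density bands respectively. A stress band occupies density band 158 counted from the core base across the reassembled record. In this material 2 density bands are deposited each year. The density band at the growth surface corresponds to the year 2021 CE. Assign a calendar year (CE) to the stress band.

Total density bands = 193 + 65 = 258.
Between density band 158 and the growth surface there are 258 − 158 = 100 density bands.
With 2 density bands per year, 100 / 2 = 50 years.
2021 − 50 = 1971 CE.

1971 CE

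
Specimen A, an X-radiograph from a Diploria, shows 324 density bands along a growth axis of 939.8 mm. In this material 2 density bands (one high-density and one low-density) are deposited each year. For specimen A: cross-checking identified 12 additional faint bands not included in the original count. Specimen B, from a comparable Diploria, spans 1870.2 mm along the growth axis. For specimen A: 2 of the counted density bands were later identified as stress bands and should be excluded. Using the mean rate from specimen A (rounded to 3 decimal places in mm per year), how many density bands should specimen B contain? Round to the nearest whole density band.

Specimen A: adjusted count: 324 − 2 + 12 = 334 density bands.
Specimen A: with 2 density bands per year, 334 / 2 = 167 years.
A: 939.8 mm over 167 years gives 939.8 / 167 ≈ 5.628 mm/year.
For B, 1870.2 / 5.628 = 332.30 years; at 2 density bands per year that is 332.30 × 2 ≈ 665 density bands.

665 density bands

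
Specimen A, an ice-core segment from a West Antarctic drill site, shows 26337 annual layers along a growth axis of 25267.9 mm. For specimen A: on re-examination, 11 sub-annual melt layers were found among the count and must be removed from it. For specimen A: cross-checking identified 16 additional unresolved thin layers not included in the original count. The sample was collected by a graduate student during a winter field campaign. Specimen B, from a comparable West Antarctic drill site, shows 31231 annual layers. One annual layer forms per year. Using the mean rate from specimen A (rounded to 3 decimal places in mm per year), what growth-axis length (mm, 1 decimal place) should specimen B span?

29950.5 mm

Specimen A: correcting the raw count gives 26337 − 11 + 16 = 26342 true annual layers.
A: Mean rate = 25267.9 mm / 26342 years ≈ 0.959 mm per year.
B's length ≈ 0.959 × 31231 = 29950.5 mm.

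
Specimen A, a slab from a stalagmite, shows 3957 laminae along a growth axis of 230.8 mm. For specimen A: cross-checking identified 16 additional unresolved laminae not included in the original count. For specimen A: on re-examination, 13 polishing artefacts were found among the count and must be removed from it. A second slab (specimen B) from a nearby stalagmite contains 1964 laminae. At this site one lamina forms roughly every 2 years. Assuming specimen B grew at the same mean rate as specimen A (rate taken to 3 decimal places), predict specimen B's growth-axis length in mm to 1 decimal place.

113.9 mm

Specimen A: correcting the raw count gives 3957 − 13 + 16 = 3960 true laminae.
Specimen A: multiplying by 2 years per lamina: 3960 × 2 = 7920 years.
A: Mean rate = 230.8 mm / 7920 years ≈ 0.029 mm per year.
Specimen B: 1964 laminae at 2 years each span 1964 × 2 = 3928 years. For B, 0.029 mm/year × 3928 years = 113.9 mm.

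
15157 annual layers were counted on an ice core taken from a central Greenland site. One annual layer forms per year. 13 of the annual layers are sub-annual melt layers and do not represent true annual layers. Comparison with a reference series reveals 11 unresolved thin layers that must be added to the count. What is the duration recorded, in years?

Adjusted count: 15157 − 13 + 11 = 15155 annual layers.
With a one-to-one annual layer periodicity this is 15155 years.

15155 years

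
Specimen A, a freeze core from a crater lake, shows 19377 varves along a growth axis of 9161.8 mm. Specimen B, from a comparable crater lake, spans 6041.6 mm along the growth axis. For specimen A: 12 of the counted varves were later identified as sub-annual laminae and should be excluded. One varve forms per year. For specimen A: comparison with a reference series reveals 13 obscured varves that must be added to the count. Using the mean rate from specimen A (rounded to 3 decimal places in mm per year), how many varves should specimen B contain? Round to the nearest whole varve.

12773 varves

Specimen A: adjusted count: 19377 − 12 + 13 = 19378 varves.
A: 9161.8 mm over 19378 years gives 9161.8 / 19378 ≈ 0.473 mm/yr.
Specimen B: 6041.6 mm / 0.473 mm per year = 12772.94 years ≈ 12773 varves.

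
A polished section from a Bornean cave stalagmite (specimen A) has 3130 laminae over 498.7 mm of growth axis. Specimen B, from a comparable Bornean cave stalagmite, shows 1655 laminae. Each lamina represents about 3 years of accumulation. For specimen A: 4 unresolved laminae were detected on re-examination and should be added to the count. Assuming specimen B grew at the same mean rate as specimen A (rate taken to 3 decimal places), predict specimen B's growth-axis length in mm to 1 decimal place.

263.1 mm

Specimen A: after corrections the count is 3130 + 4 = 3134 laminae.
Specimen A: 3134 laminae at 3 years each span 3134 × 3 = 9402 years.
A: 498.7 mm over 9402 years gives 498.7 / 9402 ≈ 0.053 mm/year.
Specimen B: multiplying by 3 years per lamina: 1655 × 3 = 4965 years. B's length ≈ 0.053 × 4965 = 263.1 mm.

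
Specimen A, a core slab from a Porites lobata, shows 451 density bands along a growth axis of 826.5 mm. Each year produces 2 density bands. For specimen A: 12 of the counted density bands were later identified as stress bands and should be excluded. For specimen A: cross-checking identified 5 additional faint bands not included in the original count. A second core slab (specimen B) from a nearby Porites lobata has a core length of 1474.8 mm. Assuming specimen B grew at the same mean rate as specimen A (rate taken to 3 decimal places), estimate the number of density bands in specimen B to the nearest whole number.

Specimen A: after corrections the count is 451 − 12 + 5 = 444 density bands.
Specimen A: dividing by 2 density bands per year: 444 / 2 = 222 years.
A: Mean rate = 826.5 mm / 222 years ≈ 3.723 mm/yr.
For B, 1474.8 / 3.723 = 396.13 years; at 2 density bands per year that is 396.13 × 2 ≈ 792 density bands.

792 density bands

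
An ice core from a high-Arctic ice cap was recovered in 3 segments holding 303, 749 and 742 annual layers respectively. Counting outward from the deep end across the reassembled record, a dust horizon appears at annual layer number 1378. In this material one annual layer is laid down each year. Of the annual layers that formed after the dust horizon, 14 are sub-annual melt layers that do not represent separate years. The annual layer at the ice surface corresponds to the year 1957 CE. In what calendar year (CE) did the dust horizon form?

1555 CE

Total annual layers = 303 + 749 + 742 = 1794.
1794 − 1378 = 416 annual layers lie beyond the dust horizon toward the ice surface.
Excluding 14 false annual layers: 416 − 14 = 402.
Counting back 402 years from 1957 CE places the dust horizon in 1957 − 402 = 1555 CE.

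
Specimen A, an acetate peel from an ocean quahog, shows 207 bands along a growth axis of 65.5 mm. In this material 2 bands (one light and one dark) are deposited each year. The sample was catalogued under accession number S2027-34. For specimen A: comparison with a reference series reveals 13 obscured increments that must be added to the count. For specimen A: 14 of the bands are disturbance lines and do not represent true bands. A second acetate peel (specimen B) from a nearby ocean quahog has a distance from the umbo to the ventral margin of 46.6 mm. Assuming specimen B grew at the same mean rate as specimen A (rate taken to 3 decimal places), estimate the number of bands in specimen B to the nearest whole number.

147 bands

Specimen A: after corrections the count is 207 − 14 + 13 = 206 bands.
Specimen A: dividing by 2 bands per year: 206 / 2 = 103 years.
A: 65.5 mm over 103 years gives 65.5 / 103 ≈ 0.636 mm/yr.
Specimen B: 46.6 mm / 0.636 mm per year = 73.27 years; at 2 bands per year that is 73.27 × 2 ≈ 147 bands.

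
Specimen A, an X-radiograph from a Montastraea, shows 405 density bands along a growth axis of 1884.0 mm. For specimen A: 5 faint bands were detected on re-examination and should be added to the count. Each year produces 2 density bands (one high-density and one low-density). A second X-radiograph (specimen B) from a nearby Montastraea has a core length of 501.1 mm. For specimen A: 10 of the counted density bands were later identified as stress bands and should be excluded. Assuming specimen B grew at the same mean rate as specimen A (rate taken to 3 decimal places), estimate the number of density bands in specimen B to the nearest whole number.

106 density bands

Specimen A: adjusted count: 405 − 10 + 5 = 400 density bands.
Specimen A: 400 density bands at 2 per year is 400 / 2 = 200 years.
A: Extension rate ≈ 1884.0 / 200 = 9.420 mm/yr.
Specimen B: 501.1 mm / 9.420 mm per year = 53.20 years; at 2 density bands per year that is 53.20 × 2 ≈ 106 density bands.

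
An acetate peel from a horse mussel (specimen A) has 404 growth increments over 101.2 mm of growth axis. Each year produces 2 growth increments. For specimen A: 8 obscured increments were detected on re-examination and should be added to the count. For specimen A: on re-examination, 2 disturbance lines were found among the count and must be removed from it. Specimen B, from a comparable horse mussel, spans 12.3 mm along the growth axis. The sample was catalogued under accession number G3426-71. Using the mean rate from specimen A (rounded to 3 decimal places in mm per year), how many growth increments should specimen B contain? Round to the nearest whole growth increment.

50 growth increments

Specimen A: adjusted count: 404 − 2 + 8 = 410 growth increments.
Specimen A: 410 growth increments at 2 per year is 410 / 2 = 205 years.
A: Extension rate ≈ 101.2 / 205 = 0.494 mm per year.
Specimen B: 12.3 mm / 0.494 mm per year = 24.90 years; at 2 growth increments per year that is 24.90 × 2 ≈ 50 growth increments.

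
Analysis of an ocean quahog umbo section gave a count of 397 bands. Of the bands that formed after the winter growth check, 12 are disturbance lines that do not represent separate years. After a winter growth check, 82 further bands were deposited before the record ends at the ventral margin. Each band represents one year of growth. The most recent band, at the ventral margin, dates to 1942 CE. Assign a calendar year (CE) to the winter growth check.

82 bands post-date the winter growth check.
Excluding 12 false bands: 82 − 12 = 70.
1942 − 70 = 1872 CE.

1872 CE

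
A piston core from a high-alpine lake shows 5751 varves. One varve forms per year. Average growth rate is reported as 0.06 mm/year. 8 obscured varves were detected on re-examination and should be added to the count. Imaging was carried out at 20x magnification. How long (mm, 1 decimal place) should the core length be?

345.5 mm

Correcting the raw count gives 5751 + 8 = 5759 true varves.
5759 years at 0.06 mm/year gives 0.06 × 5759 = 345.5 mm.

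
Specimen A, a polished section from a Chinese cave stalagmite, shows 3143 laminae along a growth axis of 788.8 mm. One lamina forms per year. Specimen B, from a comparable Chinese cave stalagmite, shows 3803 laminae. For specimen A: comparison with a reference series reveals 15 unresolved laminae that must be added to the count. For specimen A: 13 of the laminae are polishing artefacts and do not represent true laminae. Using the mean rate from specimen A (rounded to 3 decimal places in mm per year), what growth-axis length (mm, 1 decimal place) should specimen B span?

954.6 mm

Specimen A: adjusted count: 3143 − 13 + 15 = 3145 laminae.
A: Mean rate = 788.8 mm / 3145 years ≈ 0.251 mm per year.
Length of B = 0.251 × 3803 = 954.6 mm.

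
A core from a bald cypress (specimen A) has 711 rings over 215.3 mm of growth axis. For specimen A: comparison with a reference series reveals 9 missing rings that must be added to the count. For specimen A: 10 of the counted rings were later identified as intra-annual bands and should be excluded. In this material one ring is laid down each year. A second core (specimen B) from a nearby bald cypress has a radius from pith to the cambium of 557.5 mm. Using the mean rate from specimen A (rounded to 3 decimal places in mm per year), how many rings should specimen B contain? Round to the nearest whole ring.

1840 rings

Specimen A: true ring count = 711 − 10 + 9 = 710.
A: Extension rate ≈ 215.3 / 710 = 0.303 mm per year.
Specimen B: 557.5 mm / 0.303 mm per year = 1839.93 years ≈ 1840 rings.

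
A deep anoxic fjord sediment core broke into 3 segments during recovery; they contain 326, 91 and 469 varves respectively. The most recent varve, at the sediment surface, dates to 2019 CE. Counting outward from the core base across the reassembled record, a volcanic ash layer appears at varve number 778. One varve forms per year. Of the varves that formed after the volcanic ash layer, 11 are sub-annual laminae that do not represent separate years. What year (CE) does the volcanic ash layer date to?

1922 CE

Total varves = 326 + 91 + 469 = 886.
886 − 778 = 108 varves lie beyond the volcanic ash layer toward the sediment surface.
Excluding 11 false varves: 108 − 11 = 97.
Counting back 97 years from 2019 CE places the volcanic ash layer in 2019 − 97 = 1922 CE.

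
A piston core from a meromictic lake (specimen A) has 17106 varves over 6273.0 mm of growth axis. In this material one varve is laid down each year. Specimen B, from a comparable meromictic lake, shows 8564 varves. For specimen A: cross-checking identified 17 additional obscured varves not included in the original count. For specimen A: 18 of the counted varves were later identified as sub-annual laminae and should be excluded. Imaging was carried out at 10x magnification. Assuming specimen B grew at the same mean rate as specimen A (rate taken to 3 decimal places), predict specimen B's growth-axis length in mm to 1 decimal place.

3143.0 mm

Specimen A: adjusted count: 17106 − 18 + 17 = 17105 varves.
A: Extension rate ≈ 6273.0 / 17105 = 0.367 mm per year.
For B, 0.367 mm/year × 8564 years = 3143.0 mm.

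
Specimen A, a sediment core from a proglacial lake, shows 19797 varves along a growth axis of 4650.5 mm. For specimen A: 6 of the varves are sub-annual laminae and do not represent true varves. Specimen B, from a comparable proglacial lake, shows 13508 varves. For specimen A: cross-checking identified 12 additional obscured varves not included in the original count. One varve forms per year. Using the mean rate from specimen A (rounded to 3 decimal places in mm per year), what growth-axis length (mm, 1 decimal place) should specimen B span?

Specimen A: correcting the raw count gives 19797 − 6 + 12 = 19803 true varves.
A: Mean rate = 4650.5 mm / 19803 years ≈ 0.235 mm/yr.
Length of B = 0.235 × 13508 = 3174.4 mm.

3174.4 mm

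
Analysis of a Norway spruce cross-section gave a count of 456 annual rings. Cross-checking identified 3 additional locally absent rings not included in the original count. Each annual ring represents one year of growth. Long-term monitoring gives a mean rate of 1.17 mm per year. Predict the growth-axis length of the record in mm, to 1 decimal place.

True annual ring count = 456 + 3 = 459.
Length ≈ 1.17 × 459 = 537.0 mm.

537.0 mm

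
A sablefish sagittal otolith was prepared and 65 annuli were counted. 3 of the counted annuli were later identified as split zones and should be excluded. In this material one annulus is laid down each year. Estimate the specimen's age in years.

True annulus count = 65 − 3 = 62.
At one annulus per year, that is 62 years.

62 years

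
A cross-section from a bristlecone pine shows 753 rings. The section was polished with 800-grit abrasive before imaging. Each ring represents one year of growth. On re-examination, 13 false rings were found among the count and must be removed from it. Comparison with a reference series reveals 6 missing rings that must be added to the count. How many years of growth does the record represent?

Correcting the raw count gives 753 − 13 + 6 = 746 true rings.
One ring per year makes the duration 746 years.

746 yr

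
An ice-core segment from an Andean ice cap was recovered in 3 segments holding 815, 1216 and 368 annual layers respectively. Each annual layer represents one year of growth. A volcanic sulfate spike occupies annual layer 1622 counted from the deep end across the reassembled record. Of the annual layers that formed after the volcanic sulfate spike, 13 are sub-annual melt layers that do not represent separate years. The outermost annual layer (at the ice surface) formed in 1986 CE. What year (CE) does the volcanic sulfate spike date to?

Total annual layers = 815 + 1216 + 368 = 2399.
2399 − 1622 = 777 annual layers lie beyond the volcanic sulfate spike toward the ice surface.
777 − 13 false = 764 true annual layers after the volcanic sulfate spike.
The annual layer at the ice surface is 1986 CE, so the volcanic sulfate spike dates to 1986 − 764 = 1222 CE.

1222 CE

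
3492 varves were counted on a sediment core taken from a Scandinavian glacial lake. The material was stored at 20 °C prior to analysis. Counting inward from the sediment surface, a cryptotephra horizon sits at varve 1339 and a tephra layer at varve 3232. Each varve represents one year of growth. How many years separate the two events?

Separation: 3232 − 1339 = 1893 varves.
One varve per year makes the interval 1893 years.

1893 years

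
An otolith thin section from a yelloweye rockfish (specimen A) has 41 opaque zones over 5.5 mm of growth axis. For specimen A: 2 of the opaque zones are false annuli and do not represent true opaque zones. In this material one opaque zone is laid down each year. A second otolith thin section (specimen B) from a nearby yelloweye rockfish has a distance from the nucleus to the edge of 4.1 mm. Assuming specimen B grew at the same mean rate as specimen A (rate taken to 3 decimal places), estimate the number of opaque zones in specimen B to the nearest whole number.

Specimen A: true opaque zone count = 41 − 2 = 39.
A: Extension rate ≈ 5.5 / 39 = 0.141 mm per year.
Specimen B: 4.1 mm / 0.141 mm per year = 29.08 years ≈ 29 opaque zones.

29 opaque zones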